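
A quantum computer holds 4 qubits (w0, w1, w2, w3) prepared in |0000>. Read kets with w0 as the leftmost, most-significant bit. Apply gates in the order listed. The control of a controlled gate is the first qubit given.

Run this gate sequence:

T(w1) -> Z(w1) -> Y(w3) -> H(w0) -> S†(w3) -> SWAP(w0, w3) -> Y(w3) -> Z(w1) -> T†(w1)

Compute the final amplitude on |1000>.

The amplitude on |1000> is -sqrt(2)*I/2.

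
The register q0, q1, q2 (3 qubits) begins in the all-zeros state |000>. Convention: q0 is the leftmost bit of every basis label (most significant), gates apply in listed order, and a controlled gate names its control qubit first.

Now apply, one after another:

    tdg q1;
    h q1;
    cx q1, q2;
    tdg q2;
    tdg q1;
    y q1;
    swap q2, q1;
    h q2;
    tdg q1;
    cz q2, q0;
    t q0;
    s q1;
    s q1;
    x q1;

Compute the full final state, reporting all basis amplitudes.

The final amplitudes are -exp(3*I*pi/4)/2 on |000>, -exp(3*I*pi/4)/2 on |001>, I/2 on |010>, -I/2 on |011>, 0 on |100>, 0 on |101>, 0 on |110>, 0 on |111>.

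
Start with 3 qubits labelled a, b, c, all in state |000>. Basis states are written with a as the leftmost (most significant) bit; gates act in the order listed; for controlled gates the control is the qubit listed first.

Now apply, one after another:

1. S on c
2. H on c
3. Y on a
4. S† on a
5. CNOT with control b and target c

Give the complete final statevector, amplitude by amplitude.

The resulting statevector has amplitude sqrt(2)/2 on |100>, sqrt(2)/2 on |101>, and 0 on every other basis state.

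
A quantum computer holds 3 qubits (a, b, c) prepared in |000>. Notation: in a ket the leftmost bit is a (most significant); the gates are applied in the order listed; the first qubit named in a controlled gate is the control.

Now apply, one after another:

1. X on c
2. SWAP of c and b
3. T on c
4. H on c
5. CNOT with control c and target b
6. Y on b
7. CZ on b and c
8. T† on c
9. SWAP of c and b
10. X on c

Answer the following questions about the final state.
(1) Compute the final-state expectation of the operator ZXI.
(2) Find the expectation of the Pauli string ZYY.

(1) The expectation value of ZXI is 0.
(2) The expectation value of ZYY is sqrt(2)/2.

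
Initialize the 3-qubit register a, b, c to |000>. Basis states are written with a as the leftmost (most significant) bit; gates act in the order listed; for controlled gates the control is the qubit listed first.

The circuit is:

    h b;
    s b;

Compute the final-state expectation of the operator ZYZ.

The expectation value of ZYZ is 1.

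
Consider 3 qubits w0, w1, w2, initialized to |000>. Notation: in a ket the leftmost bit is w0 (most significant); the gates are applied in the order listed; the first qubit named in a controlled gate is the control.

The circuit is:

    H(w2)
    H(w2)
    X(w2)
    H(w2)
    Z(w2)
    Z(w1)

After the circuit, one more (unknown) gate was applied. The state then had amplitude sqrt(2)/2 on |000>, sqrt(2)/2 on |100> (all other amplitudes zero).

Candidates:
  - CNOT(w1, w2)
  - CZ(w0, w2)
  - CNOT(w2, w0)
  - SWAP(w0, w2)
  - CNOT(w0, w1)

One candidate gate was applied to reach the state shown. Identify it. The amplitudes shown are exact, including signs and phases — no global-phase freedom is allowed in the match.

The unique candidate consistent with the amplitudes is SWAP(w0, w2). Key observation: steps 2-5 multiply out to the identity, so the circuit reduces to the remaining gates.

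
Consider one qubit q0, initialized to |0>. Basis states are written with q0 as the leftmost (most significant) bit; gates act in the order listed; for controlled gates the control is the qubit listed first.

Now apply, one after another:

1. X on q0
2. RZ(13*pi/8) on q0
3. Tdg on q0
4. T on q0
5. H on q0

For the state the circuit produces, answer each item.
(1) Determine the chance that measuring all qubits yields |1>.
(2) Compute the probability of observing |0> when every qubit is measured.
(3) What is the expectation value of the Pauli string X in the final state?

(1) The probability of measuring |1> is 1/2.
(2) A full measurement returns |0> with probability 1/2.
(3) The expectation value of X is -1.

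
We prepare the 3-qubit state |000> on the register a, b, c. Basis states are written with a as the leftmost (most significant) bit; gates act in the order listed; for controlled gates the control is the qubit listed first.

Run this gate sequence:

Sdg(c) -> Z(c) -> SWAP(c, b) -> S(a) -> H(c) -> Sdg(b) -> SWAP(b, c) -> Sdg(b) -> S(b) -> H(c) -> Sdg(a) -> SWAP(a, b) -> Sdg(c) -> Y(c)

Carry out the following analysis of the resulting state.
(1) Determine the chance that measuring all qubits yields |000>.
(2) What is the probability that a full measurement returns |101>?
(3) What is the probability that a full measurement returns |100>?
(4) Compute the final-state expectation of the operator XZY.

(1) A full measurement returns |000> with probability 1/4.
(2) Outcome |101> occurs with probability 1/4.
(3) The probability of measuring |100> is 1/4.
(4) The observable XZY averages to -1.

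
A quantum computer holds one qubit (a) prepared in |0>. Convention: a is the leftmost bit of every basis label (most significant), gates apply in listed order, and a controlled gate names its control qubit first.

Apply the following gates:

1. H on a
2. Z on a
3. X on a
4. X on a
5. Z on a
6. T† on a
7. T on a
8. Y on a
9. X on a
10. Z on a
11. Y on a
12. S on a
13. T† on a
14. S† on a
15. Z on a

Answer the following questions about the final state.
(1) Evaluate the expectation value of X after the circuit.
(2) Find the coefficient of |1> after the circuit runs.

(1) The observable X averages to sqrt(2)/2.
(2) The amplitude on |1> is -sqrt(2)*exp(3*I*pi/4)/2.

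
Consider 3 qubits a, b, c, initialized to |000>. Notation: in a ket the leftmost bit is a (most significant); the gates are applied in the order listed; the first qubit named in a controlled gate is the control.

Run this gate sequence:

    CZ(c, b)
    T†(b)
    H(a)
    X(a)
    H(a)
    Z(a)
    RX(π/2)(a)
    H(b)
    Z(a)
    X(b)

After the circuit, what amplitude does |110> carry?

|110> carries amplitude I/2 in the final state. Key observation: the block from step 3 through step 6 cancels to the identity and can be dropped.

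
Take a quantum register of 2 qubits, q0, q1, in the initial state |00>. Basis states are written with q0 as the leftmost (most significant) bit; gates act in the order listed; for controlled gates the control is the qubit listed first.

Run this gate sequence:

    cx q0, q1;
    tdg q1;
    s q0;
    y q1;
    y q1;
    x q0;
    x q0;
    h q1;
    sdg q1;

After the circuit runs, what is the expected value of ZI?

In the final state, ZI has expectation 1.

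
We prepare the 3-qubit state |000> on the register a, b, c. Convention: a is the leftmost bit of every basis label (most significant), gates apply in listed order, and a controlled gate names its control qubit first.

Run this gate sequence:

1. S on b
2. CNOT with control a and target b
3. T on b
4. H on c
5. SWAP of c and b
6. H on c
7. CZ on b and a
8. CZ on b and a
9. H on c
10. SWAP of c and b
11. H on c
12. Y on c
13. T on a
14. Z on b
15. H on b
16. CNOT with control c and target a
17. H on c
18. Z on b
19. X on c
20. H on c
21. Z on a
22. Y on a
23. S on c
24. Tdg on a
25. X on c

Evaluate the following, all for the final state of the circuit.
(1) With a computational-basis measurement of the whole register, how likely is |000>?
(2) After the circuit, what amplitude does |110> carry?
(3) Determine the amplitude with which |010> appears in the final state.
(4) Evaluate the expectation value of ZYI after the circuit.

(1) A full measurement returns |000> with probability 1/2.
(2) The amplitude on |110> is 0.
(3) |010> carries amplitude -sqrt(2)*I/2 in the final state.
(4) The observable ZYI averages to 0.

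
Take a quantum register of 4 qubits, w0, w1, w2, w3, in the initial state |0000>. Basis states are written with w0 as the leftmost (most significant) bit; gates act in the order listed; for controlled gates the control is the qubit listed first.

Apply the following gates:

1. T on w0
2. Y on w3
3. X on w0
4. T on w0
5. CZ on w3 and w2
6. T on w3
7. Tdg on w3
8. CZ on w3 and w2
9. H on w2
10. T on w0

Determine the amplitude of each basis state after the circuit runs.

The final amplitudes are -sqrt(2)/2 on |1001>, -sqrt(2)/2 on |1011>, and 0 on every other basis state. Key observation: steps 5-8 multiply out to the identity, so the circuit reduces to the remaining gates.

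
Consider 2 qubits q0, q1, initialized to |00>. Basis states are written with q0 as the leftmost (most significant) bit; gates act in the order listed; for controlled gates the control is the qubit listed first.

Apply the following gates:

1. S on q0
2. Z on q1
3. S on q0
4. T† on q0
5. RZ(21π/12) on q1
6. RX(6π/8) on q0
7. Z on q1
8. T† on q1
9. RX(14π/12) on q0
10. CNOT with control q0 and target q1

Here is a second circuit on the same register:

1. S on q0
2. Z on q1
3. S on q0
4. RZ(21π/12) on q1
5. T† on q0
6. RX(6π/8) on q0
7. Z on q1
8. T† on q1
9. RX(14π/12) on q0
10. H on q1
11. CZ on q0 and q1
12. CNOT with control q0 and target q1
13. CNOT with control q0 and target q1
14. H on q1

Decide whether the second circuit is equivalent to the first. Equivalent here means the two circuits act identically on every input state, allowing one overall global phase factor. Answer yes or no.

Yes — the two circuits implement the same unitary up to a global phase.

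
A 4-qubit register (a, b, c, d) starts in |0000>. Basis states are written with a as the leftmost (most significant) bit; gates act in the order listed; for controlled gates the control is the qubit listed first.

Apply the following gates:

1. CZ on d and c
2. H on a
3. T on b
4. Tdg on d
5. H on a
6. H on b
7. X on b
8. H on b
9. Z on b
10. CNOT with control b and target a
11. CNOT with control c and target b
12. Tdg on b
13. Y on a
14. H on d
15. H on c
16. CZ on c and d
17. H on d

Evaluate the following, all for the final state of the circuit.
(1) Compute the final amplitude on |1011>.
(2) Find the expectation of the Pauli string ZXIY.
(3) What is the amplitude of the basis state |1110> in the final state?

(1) |1011> carries amplitude sqrt(2)*I/2 in the final state. Key observation: the block from step 6 through step 9 cancels to the identity and can be dropped.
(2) The observable ZXIY averages to 0.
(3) The final state's coefficient on |1110> equals 0.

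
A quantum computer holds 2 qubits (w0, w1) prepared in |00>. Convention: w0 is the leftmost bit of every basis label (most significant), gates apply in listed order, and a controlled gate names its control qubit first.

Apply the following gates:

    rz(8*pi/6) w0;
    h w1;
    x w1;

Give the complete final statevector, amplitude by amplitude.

The resulting statevector has amplitude -sqrt(2)*exp(I*pi/3)/2 on |00>, -sqrt(2)*exp(I*pi/3)/2 on |01>, 0 on |10>, 0 on |11>.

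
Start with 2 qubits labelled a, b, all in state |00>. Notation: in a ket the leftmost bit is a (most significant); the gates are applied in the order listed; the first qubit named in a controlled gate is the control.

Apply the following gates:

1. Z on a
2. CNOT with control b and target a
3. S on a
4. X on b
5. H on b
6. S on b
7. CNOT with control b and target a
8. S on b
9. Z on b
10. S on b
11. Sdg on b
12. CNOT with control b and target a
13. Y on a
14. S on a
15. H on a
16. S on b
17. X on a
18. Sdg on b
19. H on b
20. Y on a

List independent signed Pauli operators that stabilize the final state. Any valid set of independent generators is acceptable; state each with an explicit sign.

The stabilizer group can be generated by +XI, -IZ, among other valid generating sets.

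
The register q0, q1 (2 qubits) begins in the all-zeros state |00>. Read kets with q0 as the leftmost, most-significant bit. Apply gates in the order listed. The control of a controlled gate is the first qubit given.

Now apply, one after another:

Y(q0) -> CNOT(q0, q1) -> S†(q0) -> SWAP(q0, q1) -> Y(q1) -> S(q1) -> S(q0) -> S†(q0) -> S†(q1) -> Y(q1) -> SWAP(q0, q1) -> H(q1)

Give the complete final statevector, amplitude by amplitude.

The final amplitudes are 0 on |00>, 0 on |01>, sqrt(2)/2 on |10>, -sqrt(2)/2 on |11>.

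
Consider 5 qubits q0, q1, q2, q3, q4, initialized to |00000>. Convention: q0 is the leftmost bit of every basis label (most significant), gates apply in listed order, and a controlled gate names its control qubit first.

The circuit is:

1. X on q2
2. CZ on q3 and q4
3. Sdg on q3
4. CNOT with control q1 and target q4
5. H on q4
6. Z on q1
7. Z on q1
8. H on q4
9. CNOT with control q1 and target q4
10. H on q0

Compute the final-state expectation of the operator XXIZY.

The expectation value of XXIZY is 0. Key observation: gates 4-9 undo each other exactly, leaving only the rest of the circuit to track.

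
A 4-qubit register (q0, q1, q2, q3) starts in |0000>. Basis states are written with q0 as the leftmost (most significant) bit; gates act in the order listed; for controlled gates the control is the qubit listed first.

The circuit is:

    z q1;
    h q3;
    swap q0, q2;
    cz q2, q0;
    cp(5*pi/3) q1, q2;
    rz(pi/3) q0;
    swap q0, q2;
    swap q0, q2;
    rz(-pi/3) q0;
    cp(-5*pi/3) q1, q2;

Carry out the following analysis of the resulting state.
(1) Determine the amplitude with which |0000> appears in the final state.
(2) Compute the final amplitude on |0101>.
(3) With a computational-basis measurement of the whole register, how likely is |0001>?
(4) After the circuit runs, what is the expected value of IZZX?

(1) The final state's coefficient on |0000> equals sqrt(2)/2. Key observation: the block from step 5 through step 10 cancels to the identity and can be dropped.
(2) The amplitude on |0101> is 0.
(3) Outcome |0001> occurs with probability 1/2.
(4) In the final state, IZZX has expectation 1.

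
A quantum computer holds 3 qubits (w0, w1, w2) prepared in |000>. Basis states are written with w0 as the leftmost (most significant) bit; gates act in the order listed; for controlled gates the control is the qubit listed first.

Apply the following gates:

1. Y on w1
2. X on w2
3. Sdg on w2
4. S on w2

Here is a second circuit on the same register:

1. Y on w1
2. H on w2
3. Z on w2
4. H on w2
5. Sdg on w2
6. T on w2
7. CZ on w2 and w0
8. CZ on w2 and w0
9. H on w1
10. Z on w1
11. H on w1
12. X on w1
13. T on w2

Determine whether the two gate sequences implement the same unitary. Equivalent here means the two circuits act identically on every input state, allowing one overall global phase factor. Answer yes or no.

Yes: on every input state the two circuits agree up to one overall phase factor.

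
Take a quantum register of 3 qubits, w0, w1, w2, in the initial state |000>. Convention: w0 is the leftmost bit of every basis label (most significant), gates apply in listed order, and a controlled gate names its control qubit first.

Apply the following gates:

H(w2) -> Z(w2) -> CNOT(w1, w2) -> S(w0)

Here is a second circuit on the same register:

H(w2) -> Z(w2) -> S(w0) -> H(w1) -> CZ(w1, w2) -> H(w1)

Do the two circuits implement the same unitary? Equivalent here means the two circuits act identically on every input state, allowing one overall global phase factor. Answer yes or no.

No: there is an input state on which the two circuits produce genuinely different outputs (not merely differing by a phase).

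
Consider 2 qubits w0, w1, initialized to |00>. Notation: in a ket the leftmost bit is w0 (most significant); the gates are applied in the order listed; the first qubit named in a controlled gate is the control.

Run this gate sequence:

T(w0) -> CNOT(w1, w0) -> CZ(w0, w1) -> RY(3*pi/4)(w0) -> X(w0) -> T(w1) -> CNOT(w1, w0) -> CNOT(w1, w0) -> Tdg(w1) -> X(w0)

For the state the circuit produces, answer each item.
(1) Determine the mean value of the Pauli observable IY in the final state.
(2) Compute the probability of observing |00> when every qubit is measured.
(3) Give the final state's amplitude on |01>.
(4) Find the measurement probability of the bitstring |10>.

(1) The observable IY averages to 0. Key observation: the block from step 5 through step 10 cancels to the identity and can be dropped.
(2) A full measurement returns |00> with probability 1/2 - sqrt(2)/4.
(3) The final state's coefficient on |01> equals 0.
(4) The probability of measuring |10> is sqrt(2)/4 + 1/2.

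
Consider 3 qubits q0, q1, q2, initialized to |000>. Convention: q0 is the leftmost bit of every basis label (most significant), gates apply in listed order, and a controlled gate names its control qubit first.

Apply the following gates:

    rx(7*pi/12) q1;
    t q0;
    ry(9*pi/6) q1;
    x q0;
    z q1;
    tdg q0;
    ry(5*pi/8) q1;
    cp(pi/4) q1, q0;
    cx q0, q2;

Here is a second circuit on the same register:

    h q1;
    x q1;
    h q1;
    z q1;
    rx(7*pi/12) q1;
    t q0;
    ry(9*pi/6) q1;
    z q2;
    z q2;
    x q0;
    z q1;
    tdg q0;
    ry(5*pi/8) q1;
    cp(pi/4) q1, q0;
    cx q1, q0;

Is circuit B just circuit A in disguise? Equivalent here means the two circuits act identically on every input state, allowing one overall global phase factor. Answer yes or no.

No — the two circuits implement different unitaries, even allowing a global phase.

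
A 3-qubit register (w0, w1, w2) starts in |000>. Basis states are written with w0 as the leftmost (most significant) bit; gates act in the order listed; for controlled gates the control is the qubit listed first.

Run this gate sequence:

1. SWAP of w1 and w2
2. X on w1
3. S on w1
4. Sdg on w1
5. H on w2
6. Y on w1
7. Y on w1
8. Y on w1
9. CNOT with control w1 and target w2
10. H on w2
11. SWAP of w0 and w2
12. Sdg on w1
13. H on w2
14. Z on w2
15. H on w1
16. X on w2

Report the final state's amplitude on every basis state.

After the circuit, the state carries amplitude I/2 on |000>, -I/2 on |001>, I/2 on |010>, -I/2 on |011>, 0 on |100>, 0 on |101>, 0 on |110>, 0 on |111>.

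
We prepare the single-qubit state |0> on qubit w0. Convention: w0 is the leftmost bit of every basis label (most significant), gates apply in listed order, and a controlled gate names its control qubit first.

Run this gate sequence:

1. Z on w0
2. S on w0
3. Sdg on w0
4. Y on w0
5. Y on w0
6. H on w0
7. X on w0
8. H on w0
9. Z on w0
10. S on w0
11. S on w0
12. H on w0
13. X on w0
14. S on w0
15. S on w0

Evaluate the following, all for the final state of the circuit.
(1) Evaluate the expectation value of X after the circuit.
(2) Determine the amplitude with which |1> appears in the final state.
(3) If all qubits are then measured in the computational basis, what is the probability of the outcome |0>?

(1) In the final state, X has expectation -1.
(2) The amplitude on |1> is -sqrt(2)/2.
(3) The probability of measuring |0> is 1/2.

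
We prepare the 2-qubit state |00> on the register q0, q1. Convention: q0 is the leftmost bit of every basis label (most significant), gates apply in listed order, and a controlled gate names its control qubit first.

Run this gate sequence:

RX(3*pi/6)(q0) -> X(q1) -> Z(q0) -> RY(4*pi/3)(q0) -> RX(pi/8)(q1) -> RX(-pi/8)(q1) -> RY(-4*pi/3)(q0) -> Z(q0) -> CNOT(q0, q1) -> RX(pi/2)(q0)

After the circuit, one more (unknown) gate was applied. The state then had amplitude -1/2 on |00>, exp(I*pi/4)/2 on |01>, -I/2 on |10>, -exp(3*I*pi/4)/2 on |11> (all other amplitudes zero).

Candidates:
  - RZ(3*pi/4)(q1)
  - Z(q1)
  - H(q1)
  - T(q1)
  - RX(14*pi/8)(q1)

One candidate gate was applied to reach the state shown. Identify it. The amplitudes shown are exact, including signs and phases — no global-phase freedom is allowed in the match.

The applied gate was T(q1). Key observation: steps 3-8 multiply out to the identity, so the circuit reduces to the remaining gates.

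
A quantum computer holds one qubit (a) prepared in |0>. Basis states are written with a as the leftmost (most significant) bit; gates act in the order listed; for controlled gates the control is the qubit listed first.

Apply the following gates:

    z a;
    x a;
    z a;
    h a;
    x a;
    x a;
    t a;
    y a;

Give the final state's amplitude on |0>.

The final state's coefficient on |0> equals -sqrt(2)*exp(3*I*pi/4)/2.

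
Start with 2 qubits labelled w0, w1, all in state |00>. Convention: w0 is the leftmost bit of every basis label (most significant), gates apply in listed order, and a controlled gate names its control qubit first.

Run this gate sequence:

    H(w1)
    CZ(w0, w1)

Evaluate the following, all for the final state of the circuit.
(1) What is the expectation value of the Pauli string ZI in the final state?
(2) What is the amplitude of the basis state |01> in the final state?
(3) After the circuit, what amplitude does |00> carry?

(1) The observable ZI averages to 1.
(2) The final state's coefficient on |01> equals sqrt(2)/2.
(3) The amplitude on |00> is sqrt(2)/2.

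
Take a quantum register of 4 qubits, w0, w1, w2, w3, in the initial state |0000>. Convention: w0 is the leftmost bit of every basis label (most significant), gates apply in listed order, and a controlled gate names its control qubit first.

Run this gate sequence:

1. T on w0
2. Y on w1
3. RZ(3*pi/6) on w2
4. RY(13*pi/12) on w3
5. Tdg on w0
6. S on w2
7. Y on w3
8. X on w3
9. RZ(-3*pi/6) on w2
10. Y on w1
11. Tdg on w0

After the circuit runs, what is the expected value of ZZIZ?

In the final state, ZZIZ has expectation -sqrt(6)/4 - sqrt(2)/4.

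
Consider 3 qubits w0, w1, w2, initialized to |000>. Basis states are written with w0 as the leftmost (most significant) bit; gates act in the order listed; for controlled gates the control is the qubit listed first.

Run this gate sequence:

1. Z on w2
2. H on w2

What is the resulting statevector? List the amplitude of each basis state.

After the circuit, the state carries amplitude sqrt(2)/2 on |000>, sqrt(2)/2 on |001>, and 0 on every other basis state.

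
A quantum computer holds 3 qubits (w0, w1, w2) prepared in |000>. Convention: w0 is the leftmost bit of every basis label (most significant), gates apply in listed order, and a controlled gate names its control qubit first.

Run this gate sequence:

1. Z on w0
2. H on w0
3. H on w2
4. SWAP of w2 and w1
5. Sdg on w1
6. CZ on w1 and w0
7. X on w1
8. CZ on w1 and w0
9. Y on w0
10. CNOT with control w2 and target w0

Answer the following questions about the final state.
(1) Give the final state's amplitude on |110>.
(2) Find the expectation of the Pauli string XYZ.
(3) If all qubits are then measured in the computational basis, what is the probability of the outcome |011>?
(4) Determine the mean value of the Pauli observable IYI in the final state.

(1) The amplitude on |110> is I/2.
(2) The observable XYZ averages to 1.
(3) The probability of measuring |011> is 0.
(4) In the final state, IYI has expectation 1.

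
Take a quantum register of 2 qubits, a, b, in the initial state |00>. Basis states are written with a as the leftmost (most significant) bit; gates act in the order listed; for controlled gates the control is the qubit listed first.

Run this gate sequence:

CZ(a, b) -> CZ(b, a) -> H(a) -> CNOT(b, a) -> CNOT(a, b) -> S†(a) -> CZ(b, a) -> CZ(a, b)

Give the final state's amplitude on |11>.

The final state's coefficient on |11> equals -sqrt(2)*I/2.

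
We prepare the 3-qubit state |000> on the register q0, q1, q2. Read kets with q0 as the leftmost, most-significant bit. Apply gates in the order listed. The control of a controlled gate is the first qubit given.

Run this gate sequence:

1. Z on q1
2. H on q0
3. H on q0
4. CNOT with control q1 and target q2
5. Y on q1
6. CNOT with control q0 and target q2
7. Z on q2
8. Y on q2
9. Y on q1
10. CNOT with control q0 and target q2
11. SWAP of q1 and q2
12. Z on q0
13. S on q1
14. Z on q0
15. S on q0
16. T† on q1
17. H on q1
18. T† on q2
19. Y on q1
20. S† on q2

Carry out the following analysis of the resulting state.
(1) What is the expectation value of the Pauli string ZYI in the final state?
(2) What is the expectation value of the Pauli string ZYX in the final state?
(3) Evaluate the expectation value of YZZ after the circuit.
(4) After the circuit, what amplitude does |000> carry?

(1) The expectation value of ZYI is 0.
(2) The observable ZYX averages to 0.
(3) The observable YZZ averages to 0.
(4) The amplitude on |000> is -sqrt(2)*exp(I*pi/4)/2.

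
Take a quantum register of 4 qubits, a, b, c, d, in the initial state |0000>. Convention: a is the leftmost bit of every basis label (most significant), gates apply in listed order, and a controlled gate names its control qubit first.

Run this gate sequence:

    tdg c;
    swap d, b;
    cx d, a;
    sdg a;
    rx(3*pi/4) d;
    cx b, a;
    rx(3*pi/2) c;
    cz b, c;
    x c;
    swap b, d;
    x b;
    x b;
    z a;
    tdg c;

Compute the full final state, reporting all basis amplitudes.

After the circuit, the state carries amplitude -I*sqrt(4 - 2*sqrt(2))/4 on |0000>, sqrt(4 - 2*sqrt(2))*exp(3*I*pi/4)/4 on |0010>, -sqrt(2*sqrt(2) + 4)/4 on |0100>, sqrt(2*sqrt(2) + 4)*exp(I*pi/4)/4 on |0110>, and 0 on every other basis state.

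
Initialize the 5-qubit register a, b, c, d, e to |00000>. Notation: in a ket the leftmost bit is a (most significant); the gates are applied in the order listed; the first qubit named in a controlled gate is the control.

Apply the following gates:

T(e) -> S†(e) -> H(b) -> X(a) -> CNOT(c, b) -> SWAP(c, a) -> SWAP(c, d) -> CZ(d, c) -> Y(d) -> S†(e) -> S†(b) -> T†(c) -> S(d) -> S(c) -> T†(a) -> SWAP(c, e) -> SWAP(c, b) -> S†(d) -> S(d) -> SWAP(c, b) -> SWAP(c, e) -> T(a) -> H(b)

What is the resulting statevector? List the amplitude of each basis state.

After the circuit, the state carries amplitude -1/2 - I/2 on |00000>, 1/2 - I/2 on |01000>, and 0 on every other basis state. Key observation: gates 15-22 undo each other exactly, leaving only the rest of the circuit to track.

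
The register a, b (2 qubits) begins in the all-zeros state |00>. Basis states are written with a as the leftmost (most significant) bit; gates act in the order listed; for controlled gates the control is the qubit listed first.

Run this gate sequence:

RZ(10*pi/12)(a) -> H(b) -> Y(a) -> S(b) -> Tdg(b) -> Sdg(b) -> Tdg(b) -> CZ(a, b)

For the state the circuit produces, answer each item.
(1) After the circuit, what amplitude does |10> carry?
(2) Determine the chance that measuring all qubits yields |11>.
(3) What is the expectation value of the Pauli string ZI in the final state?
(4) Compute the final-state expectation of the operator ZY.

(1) |10> carries amplitude sqrt(2)*exp(I*pi/12)/2 in the final state.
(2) Outcome |11> occurs with probability 1/2.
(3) In the final state, ZI has expectation -1.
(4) In the final state, ZY has expectation -1.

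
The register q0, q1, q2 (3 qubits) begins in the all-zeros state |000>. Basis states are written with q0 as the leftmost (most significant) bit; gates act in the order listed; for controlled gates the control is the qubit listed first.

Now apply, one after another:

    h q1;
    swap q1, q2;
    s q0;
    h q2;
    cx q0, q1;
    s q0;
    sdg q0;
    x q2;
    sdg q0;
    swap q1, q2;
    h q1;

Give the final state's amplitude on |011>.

The amplitude on |011> is 0.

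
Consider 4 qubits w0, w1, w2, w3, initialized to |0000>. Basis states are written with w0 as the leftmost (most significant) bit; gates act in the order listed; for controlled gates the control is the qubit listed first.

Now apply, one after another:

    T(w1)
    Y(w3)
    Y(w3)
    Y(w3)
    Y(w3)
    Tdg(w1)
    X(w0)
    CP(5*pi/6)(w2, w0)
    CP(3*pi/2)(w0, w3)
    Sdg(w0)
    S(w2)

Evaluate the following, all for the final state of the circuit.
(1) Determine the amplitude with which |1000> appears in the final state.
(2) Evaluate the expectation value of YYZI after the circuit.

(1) The amplitude on |1000> is -I. Key observation: the block from step 1 through step 6 cancels to the identity and can be dropped.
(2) The expectation value of YYZI is 0.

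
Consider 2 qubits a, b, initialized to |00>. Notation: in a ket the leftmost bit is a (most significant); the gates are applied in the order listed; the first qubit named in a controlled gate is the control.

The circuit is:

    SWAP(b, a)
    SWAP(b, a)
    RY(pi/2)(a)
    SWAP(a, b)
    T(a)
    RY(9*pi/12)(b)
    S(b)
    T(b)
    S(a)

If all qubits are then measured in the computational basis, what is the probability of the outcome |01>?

A full measurement returns |01> with probability sqrt(2)/4 + 1/2.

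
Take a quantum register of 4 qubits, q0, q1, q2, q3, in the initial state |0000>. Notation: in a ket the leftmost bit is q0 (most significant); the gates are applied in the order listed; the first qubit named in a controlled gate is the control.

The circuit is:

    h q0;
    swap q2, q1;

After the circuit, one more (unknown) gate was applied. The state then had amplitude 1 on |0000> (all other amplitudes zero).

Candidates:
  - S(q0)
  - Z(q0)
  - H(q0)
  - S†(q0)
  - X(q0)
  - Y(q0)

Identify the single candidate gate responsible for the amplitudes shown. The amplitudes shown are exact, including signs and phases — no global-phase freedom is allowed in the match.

The applied gate was H(q0).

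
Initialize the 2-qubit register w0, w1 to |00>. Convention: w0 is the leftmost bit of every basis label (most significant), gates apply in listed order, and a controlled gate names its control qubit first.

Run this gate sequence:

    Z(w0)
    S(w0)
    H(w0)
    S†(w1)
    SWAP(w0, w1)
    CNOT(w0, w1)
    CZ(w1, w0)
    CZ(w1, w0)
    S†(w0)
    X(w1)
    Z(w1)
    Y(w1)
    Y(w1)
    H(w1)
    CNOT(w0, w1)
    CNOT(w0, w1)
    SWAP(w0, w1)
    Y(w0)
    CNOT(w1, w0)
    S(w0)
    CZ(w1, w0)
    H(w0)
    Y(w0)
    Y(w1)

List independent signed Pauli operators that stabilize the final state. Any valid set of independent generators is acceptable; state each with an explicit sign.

One valid set of independent stabilizer generators is -XI, -IZ (any independent generating set of the same group is equally correct). Key observation: steps 15-16 multiply out to the identity, so the circuit reduces to the remaining gates.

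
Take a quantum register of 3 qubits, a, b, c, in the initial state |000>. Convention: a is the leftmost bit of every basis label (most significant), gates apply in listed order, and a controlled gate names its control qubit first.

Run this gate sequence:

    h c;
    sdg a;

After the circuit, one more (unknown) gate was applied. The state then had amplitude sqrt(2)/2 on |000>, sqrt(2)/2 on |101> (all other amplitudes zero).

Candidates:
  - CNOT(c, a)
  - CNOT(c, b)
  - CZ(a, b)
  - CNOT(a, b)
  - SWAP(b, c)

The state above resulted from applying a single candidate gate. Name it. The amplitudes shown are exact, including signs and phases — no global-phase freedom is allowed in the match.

It was CNOT(c, a) that produced the state shown.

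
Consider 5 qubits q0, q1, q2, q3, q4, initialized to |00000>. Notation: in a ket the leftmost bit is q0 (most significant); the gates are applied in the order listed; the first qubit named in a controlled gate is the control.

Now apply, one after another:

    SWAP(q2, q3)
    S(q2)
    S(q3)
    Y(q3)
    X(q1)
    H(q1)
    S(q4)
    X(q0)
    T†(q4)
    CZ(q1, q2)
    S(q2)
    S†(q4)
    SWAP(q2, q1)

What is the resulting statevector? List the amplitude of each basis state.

The resulting statevector has amplitude sqrt(2)*I/2 on |10010>, -sqrt(2)*I/2 on |10110>, and 0 on every other basis state.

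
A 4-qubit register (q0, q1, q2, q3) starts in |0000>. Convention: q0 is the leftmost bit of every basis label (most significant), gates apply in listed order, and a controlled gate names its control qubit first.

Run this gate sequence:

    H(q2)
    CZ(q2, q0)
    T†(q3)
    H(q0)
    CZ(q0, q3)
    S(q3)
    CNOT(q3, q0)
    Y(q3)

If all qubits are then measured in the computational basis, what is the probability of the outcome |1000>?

Outcome |1000> occurs with probability 0.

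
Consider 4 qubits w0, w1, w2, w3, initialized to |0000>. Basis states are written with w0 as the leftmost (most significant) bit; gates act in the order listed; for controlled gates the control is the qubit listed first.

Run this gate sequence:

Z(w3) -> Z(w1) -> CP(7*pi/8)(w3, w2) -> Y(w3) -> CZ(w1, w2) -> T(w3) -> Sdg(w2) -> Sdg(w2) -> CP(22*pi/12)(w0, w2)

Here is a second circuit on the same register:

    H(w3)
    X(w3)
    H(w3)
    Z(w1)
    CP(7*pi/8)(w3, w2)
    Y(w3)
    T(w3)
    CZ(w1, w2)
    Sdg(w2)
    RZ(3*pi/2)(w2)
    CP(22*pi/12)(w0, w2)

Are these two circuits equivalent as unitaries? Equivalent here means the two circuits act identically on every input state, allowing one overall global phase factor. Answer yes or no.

Yes — the two circuits implement the same unitary up to a global phase.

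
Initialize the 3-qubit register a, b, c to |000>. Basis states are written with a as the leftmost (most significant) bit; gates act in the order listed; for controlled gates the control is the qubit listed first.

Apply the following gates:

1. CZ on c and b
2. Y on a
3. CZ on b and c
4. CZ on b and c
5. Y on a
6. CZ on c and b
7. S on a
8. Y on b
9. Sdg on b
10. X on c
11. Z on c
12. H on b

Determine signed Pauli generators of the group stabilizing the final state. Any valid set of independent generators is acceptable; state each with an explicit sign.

One valid set of independent stabilizer generators is -IXI, +ZII, -IIZ (any independent generating set of the same group is equally correct). Key observation: gates 1-6 undo each other exactly, leaving only the rest of the circuit to track.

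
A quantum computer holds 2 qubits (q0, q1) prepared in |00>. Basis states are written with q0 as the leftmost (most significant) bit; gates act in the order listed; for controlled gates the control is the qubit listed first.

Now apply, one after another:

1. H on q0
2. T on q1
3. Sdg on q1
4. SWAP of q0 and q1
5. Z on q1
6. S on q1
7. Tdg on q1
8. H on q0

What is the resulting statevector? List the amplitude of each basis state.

After the circuit, the state carries amplitude 1/2 on |00>, -exp(I*pi/4)/2 on |01>, 1/2 on |10>, -exp(I*pi/4)/2 on |11>.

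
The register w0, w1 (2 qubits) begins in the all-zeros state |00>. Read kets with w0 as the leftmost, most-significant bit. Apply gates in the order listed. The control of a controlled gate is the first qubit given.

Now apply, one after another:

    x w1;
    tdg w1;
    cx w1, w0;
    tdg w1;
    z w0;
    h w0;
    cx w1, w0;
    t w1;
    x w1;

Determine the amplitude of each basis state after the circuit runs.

After the circuit, the state carries amplitude -sqrt(2)*exp(3*I*pi/4)/2 on |00>, 0 on |01>, sqrt(2)*exp(3*I*pi/4)/2 on |10>, 0 on |11>.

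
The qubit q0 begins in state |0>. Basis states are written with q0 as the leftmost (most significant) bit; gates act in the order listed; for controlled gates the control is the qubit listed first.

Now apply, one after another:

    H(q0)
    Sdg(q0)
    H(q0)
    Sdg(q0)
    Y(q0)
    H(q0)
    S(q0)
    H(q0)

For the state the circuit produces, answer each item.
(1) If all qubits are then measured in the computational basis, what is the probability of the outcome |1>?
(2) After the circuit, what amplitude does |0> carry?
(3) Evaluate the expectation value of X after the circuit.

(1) A full measurement returns |1> with probability 1/2.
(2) |0> carries amplitude 1/2 - I/2 in the final state.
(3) The observable X averages to -1.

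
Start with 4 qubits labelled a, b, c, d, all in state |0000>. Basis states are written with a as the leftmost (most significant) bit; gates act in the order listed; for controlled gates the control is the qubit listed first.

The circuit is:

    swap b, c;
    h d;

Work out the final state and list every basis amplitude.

The final amplitudes are sqrt(2)/2 on |0000>, sqrt(2)/2 on |0001>, and 0 on every other basis state.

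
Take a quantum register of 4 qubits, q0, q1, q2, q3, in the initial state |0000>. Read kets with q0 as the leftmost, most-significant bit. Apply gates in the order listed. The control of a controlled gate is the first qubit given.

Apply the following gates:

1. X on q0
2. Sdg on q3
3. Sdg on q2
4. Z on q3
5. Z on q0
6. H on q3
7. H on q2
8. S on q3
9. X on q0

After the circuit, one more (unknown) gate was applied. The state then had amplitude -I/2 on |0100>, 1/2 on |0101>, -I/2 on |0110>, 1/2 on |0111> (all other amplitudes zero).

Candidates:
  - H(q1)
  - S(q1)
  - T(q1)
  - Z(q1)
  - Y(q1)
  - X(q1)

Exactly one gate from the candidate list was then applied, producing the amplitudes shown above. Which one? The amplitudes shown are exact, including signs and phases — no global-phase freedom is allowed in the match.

The unique candidate consistent with the amplitudes is Y(q1).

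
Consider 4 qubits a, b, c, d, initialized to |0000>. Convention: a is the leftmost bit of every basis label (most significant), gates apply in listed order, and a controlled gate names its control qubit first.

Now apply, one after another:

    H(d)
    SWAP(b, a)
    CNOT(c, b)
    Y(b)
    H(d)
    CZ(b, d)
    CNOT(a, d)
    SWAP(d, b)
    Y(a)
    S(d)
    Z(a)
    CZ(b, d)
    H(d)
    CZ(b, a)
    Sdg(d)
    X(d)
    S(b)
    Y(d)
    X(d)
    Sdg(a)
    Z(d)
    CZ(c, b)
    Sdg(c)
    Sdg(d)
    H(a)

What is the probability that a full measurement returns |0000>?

Outcome |0000> occurs with probability 1/4.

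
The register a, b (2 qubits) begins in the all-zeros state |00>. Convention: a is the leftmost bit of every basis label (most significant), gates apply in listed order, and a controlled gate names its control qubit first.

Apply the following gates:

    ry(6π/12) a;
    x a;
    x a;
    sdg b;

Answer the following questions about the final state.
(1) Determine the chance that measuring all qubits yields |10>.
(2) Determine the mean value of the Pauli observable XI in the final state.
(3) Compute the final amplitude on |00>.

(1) The probability of measuring |10> is 1/2. Key observation: the block from step 2 through step 3 cancels to the identity and can be dropped.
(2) The expectation value of XI is 1.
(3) The amplitude on |00> is sqrt(2)/2.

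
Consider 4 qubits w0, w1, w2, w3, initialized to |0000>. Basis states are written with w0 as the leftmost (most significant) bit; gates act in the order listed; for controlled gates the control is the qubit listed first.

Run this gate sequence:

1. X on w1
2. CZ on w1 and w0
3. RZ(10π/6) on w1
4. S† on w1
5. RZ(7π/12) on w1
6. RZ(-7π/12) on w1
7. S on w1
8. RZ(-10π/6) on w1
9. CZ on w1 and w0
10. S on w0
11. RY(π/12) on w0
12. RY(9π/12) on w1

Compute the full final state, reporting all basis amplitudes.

After the circuit, the state carries amplitude -sqrt(3)/4 - sqrt(6)/8 - sqrt(2)/8 on |0000>, -sqrt(2)/8 + 1/4 + sqrt(6)/8 on |0100>, -1/4 - sqrt(2)/8 + sqrt(6)/8 on |1000>, -sqrt(3)/4 + sqrt(2)/8 + sqrt(6)/8 on |1100>, and 0 on every other basis state. Key observation: gates 2-9 undo each other exactly, leaving only the rest of the circuit to track.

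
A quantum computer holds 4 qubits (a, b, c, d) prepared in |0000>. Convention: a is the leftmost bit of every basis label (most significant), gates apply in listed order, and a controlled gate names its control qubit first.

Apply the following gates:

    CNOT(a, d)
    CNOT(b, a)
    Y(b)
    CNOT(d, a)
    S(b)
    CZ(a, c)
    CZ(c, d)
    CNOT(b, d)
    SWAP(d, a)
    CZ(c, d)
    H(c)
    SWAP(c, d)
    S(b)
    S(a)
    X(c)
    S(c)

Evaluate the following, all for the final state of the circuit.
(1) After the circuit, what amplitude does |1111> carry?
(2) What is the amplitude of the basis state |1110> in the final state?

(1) The final state's coefficient on |1111> equals sqrt(2)*I/2.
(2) The amplitude on |1110> is sqrt(2)*I/2.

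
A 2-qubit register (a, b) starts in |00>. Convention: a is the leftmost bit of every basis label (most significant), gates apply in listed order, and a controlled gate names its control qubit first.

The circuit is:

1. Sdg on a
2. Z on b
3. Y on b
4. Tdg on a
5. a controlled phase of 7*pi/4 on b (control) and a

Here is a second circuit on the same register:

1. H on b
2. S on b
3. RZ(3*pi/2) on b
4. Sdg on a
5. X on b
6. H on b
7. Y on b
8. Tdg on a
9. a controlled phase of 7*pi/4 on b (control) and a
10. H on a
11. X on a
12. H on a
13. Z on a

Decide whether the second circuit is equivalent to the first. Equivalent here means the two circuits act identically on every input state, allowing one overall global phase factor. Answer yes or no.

Yes, they are equivalent — the unitaries differ by at most a global phase.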